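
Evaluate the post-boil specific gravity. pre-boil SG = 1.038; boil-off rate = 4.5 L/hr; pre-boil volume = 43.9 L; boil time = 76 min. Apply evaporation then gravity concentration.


V_post = V_pre − rate·(t/60);  SG_post = 1 + (SG_pre−1)·V_pre/V_post
V_post = 43.9 − 4.5·(76/60) = 38.2000
SG_post = 1 + (1.038 − 1)·43.9/38.2000

1.0437


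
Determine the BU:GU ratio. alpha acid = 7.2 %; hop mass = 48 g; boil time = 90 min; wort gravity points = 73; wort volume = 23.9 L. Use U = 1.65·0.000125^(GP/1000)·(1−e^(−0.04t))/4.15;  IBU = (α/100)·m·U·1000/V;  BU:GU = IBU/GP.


U = 1.65·0.000125^(73/1000)·(1−e^(−0.04·90))/4.15 = 0.2007
IBU = (7.2/100)·48·0.2007·1000/23.9 = 29.0171
BU:GU = 29.0171/73

0.3975


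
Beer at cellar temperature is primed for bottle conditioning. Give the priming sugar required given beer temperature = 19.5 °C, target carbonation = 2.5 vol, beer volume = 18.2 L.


residual = 14.695·(0.01821 + 0.09011·e^(−0.04·T));  sugar = (target − residual)·4.0·V
residual = 14.695·(0.01821 + 0.09011·e^(−0.04·19.5)) = 0.8746
sugar = (2.5 − 0.8746)·4.0·18.2

118.3290 g


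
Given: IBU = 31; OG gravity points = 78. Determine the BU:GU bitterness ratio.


BU:GU = IBU / OG_points
BU:GU = 31 / 78

0.3974


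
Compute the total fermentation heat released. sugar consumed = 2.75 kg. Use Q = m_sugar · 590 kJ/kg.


Q = 2.75 · 590

1622.5000 kJ


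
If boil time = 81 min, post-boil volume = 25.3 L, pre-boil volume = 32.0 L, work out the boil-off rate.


rate = (V_pre − V_post) / (t_min/60)
rate = (32.0 − 25.3) / (81/60)

4.9630 L/hr


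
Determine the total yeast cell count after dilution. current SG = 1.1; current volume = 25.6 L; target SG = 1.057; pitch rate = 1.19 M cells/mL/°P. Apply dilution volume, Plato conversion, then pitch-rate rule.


V_w = V·((SG_c−1)/(SG_t−1)−1);  °P = 259 − 259/SG_t;  cells = rate·(V+V_w)·°P
V_w = 25.6·((1.1−1)/(1.057−1)−1) = 19.3123
V_final = 25.6 + 19.3123 = 44.9123
°P = 259 − 259/1.057 = 13.9669
cells = 1.19·44.9123·13.9669

746.4689 billion cells


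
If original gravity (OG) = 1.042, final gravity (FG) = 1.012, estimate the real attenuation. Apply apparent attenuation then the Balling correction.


AA = (OG−FG)/(OG−1)·100;  RA = AA·0.8192
AA = (1.042 − 1.012)/(1.042 − 1)·100 = 71.4286
RA = 71.4286·0.8192

58.5143 %


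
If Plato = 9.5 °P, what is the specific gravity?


SG = 259/(259 − P)
SG = 259/(259 − 9.5)

1.0381


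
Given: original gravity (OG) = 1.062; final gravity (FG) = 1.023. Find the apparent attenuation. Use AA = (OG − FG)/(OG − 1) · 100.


AA = (1.062 − 1.023)/(1.062 − 1) · 100

62.9032 %


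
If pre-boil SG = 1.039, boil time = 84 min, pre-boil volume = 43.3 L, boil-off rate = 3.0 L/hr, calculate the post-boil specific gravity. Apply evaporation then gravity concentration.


V_post = V_pre − rate·(t/60);  SG_post = 1 + (SG_pre−1)·V_pre/V_post
V_post = 43.3 − 3.0·(84/60) = 39.1000
SG_post = 1 + (1.039 − 1)·43.3/39.1000

1.0432


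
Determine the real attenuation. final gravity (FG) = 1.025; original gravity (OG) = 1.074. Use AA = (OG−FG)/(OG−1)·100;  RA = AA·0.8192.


AA = (1.074 − 1.025)/(1.074 − 1)·100 = 66.2162
RA = 66.2162·0.8192

54.2443 %


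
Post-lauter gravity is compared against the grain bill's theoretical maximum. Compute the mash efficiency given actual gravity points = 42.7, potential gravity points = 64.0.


efficiency = actual / potential × 100
efficiency = 42.7 / 64.0 × 100

66.7188 %


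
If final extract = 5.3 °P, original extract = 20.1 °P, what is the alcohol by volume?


SG = 259/(259 − P);  ABV = (OG − FG)·131.25
OG = 259/(259 − 20.1) = 1.0841
FG = 259/(259 − 5.3) = 1.0209
ABV = (1.0841 − 1.0209)·131.25

8.3009 % ABV


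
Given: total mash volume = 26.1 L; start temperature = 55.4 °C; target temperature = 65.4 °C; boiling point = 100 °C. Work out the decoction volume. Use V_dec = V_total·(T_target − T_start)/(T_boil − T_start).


V_dec = 26.1·(65.4 − 55.4)/(100 − 55.4)

5.8520 L


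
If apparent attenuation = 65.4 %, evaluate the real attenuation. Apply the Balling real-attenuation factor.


RA = AA · 0.8192
RA = 65.4 · 0.8192

53.5757 %


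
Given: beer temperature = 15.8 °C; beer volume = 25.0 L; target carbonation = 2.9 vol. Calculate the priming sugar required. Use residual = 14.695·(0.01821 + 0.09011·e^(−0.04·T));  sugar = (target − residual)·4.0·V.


residual = 14.695·(0.01821 + 0.09011·e^(−0.04·15.8)) = 0.9714
sugar = (2.9 − 0.9714)·4.0·25.0

192.8573 g


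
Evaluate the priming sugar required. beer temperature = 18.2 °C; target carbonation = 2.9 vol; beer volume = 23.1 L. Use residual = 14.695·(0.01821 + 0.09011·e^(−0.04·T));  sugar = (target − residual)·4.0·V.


residual = 14.695·(0.01821 + 0.09011·e^(−0.04·18.2)) = 0.9070
sugar = (2.9 − 0.9070)·4.0·23.1

184.1531 g


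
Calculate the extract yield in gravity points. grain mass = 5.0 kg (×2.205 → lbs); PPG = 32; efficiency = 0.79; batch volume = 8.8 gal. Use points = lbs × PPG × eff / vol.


lbs = 5.0 × 2.205 = 11.0250
points = 11.0250 × 32 × 0.79 / 8.8

31.6718 points


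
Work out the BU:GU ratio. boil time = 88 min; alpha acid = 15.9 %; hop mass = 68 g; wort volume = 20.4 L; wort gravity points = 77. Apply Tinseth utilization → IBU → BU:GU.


U = 1.65·0.000125^(GP/1000)·(1−e^(−0.04t))/4.15;  IBU = (α/100)·m·U·1000/V;  BU:GU = IBU/GP
U = 1.65·0.000125^(77/1000)·(1−e^(−0.04·88))/4.15 = 0.1931
IBU = (15.9/100)·68·0.1931·1000/20.4 = 102.3587
BU:GU = 102.3587/77

1.3293


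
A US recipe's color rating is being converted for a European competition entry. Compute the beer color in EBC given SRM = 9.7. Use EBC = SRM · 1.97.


EBC = 9.7 · 1.97

19.1090 EBC


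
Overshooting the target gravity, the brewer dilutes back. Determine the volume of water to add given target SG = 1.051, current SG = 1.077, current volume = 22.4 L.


V_water = V·((SG_curr − 1)/(SG_target − 1) − 1)
V_water = 22.4·((1.077 − 1)/(1.051 − 1) − 1)

11.4196 L


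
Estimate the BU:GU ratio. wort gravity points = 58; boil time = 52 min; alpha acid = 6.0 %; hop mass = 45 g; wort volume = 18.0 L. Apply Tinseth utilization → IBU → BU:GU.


U = 1.65·0.000125^(GP/1000)·(1−e^(−0.04t))/4.15;  IBU = (α/100)·m·U·1000/V;  BU:GU = IBU/GP
U = 1.65·0.000125^(58/1000)·(1−e^(−0.04·52))/4.15 = 0.2066
IBU = (6.0/100)·45·0.2066·1000/18.0 = 30.9878
BU:GU = 30.9878/58

0.5343


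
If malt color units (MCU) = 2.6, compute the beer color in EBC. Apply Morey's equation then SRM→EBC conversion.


SRM = 1.4922·MCU^0.6859;  EBC = SRM·1.97
SRM = 1.4922·2.6^0.6859 = 2.8738
EBC = 2.8738·1.97

5.6614 EBC


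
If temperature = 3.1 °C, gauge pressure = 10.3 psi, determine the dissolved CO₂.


vols = (P + 14.695)·(0.01821 + 0.09011·e^(−0.04·T))
vols = (10.3 + 14.695)·(0.01821 + 0.09011·e^(−0.04·3.1))

2.4448 volumes


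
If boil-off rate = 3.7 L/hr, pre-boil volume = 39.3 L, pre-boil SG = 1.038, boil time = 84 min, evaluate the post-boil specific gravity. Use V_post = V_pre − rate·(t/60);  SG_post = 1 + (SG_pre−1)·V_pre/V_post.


V_post = 39.3 − 3.7·(84/60) = 34.1200
SG_post = 1 + (1.038 − 1)·39.3/34.1200

1.0438


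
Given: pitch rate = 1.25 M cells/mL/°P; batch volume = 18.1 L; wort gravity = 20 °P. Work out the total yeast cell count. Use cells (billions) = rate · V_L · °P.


cells = 1.25 · 18.1 · 20

452.5000 billion cells


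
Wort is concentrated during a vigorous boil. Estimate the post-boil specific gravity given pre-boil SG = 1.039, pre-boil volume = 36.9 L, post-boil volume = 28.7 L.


SG_post = 1 + (SG_pre − 1)·V_pre/V_post
pts_pre = (1.039 − 1)·1000 = 39.0000
pts_post = 39.0000·36.9/28.7 = 50.1429
SG_post = 1 + 50.1429/1000

1.0501


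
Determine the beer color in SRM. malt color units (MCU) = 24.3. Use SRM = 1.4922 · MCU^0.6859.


SRM = 1.4922 · 24.3^0.6859

13.3111 SRM


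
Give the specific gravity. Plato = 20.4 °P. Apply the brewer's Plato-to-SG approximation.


SG = 259/(259 − P)
SG = 259/(259 − 20.4)

1.0855


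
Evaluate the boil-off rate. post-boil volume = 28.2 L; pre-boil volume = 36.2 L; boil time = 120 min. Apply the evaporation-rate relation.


rate = (V_pre − V_post) / (t_min/60)
rate = (36.2 − 28.2) / (120/60)

4.0000 L/hr


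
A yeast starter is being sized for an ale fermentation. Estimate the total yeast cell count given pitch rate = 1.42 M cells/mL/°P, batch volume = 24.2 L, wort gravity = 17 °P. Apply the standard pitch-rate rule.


cells (billions) = rate · V_L · °P
cells = 1.42 · 24.2 · 17

584.1880 billion cells


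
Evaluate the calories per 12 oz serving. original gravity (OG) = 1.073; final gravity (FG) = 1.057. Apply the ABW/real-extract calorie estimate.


ABW = (OG−FG)·131.25·0.79/FG;  °P = 259 − 259/SG (for OG→OE and FG→AE);  RE = 0.1808·OE + 0.8192·AE;  Cal = (6.9·ABW + 4·(RE−0.1))·FG·3.55
ABW = (1.073 − 1.057)·131.25·0.79/1.057 = 1.5695
OE = 259 − 259/1.073 = 17.6207 °P
AE = 259 − 259/1.057 = 13.9669 °P
RE = 0.1808·17.6207 + 0.8192·13.9669 = 14.6275 °P
Cal = (6.9·1.5695 + 4·(14.6275−0.1))·1.057·3.55

258.6862 kcal


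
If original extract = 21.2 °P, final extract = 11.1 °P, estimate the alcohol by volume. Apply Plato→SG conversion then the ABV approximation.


SG = 259/(259 − P);  ABV = (OG − FG)·131.25
OG = 259/(259 − 21.2) = 1.0892
FG = 259/(259 − 11.1) = 1.0448
ABV = (1.0892 − 1.0448)·131.25

5.8241 % ABV


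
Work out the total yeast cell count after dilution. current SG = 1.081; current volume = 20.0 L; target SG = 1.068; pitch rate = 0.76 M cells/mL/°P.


V_w = V·((SG_c−1)/(SG_t−1)−1);  °P = 259 − 259/SG_t;  cells = rate·(V+V_w)·°P
V_w = 20.0·((1.081−1)/(1.068−1)−1) = 3.8235
V_final = 20.0 + 3.8235 = 23.8235
°P = 259 − 259/1.068 = 16.4906
cells = 0.76·23.8235·16.4906

298.5775 billion cells


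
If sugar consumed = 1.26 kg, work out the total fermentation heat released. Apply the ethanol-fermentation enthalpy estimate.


Q = m_sugar · 590 kJ/kg
Q = 1.26 · 590

743.4000 kJ


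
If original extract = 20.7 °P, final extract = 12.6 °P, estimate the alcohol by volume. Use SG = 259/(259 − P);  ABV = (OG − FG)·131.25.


OG = 259/(259 − 20.7) = 1.0869
FG = 259/(259 − 12.6) = 1.0511
ABV = (1.0869 − 1.0511)·131.25

4.6894 % ABV


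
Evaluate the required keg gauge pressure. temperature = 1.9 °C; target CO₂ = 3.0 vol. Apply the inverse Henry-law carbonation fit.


psi = vols/(0.01821 + 0.09011·e^(−0.04·T)) − 14.695
psi = 3.0/(0.01821 + 0.09011·e^(−0.04·1.9)) − 14.695

14.7962 psi


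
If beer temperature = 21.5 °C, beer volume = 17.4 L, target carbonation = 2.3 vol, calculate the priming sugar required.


residual = 14.695·(0.01821 + 0.09011·e^(−0.04·T));  sugar = (target − residual)·4.0·V
residual = 14.695·(0.01821 + 0.09011·e^(−0.04·21.5)) = 0.8279
sugar = (2.3 − 0.8279)·4.0·17.4

102.4559 g


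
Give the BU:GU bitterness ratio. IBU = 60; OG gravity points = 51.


BU:GU = IBU / OG_points
BU:GU = 60 / 51

1.1765


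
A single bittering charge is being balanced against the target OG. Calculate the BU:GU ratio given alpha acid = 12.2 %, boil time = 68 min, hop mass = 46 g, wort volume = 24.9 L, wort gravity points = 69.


U = 1.65·0.000125^(GP/1000)·(1−e^(−0.04t))/4.15;  IBU = (α/100)·m·U·1000/V;  BU:GU = IBU/GP
U = 1.65·0.000125^(69/1000)·(1−e^(−0.04·68))/4.15 = 0.1998
IBU = (12.2/100)·46·0.1998·1000/24.9 = 45.0242
BU:GU = 45.0242/69

0.6525


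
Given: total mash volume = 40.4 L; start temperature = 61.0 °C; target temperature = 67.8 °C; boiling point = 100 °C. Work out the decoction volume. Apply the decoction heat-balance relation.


V_dec = V_total·(T_target − T_start)/(T_boil − T_start)
V_dec = 40.4·(67.8 − 61.0)/(100 − 61.0)

7.0441 L


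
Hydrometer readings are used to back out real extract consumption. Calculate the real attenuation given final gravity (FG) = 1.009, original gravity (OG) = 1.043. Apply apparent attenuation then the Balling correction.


AA = (OG−FG)/(OG−1)·100;  RA = AA·0.8192
AA = (1.043 − 1.009)/(1.043 − 1)·100 = 79.0698
RA = 79.0698·0.8192

64.7740 %


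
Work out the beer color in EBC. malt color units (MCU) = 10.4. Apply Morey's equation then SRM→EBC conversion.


SRM = 1.4922·MCU^0.6859;  EBC = SRM·1.97
SRM = 1.4922·10.4^0.6859 = 7.4372
EBC = 7.4372·1.97

14.6513 EBC


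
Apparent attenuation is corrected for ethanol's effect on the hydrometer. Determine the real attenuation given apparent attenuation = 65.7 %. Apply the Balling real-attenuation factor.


RA = AA · 0.8192
RA = 65.7 · 0.8192

53.8214 %


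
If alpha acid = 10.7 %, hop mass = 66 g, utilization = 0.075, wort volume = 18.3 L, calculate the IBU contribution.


IBU = (α/100)·mass·U·1000 / V
IBU = (10.7/100)·66·0.075·1000 / 18.3

28.9426 IBU


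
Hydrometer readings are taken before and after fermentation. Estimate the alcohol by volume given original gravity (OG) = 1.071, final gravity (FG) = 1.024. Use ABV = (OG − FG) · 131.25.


ABV = (1.071 − 1.024) · 131.25

6.1687 % ABV


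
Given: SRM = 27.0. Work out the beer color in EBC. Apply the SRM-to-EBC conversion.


EBC = SRM · 1.97
EBC = 27.0 · 1.97

53.1900 EBC


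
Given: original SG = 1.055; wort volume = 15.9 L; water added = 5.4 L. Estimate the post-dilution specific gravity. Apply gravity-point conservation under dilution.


SG_new = 1 + (SG_old − 1)·V_old/(V_old + V_water)
pts = (1.055 − 1)·1000·15.9/(15.9 + 5.4) = 41.0563
SG_new = 1 + 41.0563/1000

1.0411


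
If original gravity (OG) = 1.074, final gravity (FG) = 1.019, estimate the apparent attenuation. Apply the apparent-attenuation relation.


AA = (OG − FG)/(OG − 1) · 100
AA = (1.074 − 1.019)/(1.074 − 1) · 100

74.3243 %


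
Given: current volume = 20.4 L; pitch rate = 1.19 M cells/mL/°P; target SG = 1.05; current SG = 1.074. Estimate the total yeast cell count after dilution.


V_w = V·((SG_c−1)/(SG_t−1)−1);  °P = 259 − 259/SG_t;  cells = rate·(V+V_w)·°P
V_w = 20.4·((1.074−1)/(1.05−1)−1) = 9.7920
V_final = 20.4 + 9.7920 = 30.1920
°P = 259 − 259/1.05 = 12.3333
cells = 1.19·30.1920·12.3333

443.1179 billion cells


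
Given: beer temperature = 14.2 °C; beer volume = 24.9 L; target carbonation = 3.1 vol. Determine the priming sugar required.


residual = 14.695·(0.01821 + 0.09011·e^(−0.04·T));  sugar = (target − residual)·4.0·V
residual = 14.695·(0.01821 + 0.09011·e^(−0.04·14.2)) = 1.0179
sugar = (3.1 − 1.0179)·4.0·24.9

207.3727 g


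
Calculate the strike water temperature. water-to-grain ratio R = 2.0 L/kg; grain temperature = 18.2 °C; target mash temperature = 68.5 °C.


T_strike = (0.41/R)·(T_mash − T_grain) + T_mash
T_strike = (0.41/2.0)·(68.5 − 18.2) + 68.5

78.8115 °C


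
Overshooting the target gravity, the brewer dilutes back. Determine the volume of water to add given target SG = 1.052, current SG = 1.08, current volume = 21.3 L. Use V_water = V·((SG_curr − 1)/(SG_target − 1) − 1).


V_water = 21.3·((1.08 − 1)/(1.052 − 1) − 1)

11.4692 L


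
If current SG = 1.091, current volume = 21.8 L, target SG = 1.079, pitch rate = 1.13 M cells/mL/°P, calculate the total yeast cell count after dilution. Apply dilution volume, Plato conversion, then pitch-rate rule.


V_w = V·((SG_c−1)/(SG_t−1)−1);  °P = 259 − 259/SG_t;  cells = rate·(V+V_w)·°P
V_w = 21.8·((1.091−1)/(1.079−1)−1) = 3.3114
V_final = 21.8 + 3.3114 = 25.1114
°P = 259 − 259/1.079 = 18.9629
cells = 1.13·25.1114·18.9629

538.0897 billion cells


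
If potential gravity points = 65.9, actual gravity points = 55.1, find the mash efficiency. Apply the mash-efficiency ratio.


efficiency = actual / potential × 100
efficiency = 55.1 / 65.9 × 100

83.6115 %


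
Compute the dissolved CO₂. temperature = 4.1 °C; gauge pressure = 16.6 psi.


vols = (P + 14.695)·(0.01821 + 0.09011·e^(−0.04·T))
vols = (16.6 + 14.695)·(0.01821 + 0.09011·e^(−0.04·4.1))

2.9633 volumes


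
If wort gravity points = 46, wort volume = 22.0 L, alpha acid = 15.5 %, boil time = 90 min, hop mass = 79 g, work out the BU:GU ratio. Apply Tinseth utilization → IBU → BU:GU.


U = 1.65·0.000125^(GP/1000)·(1−e^(−0.04t))/4.15;  IBU = (α/100)·m·U·1000/V;  BU:GU = IBU/GP
U = 1.65·0.000125^(46/1000)·(1−e^(−0.04·90))/4.15 = 0.2558
IBU = (15.5/100)·79·0.2558·1000/22.0 = 142.3633
BU:GU = 142.3633/46

3.0949


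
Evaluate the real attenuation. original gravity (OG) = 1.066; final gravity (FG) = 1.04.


AA = (OG−FG)/(OG−1)·100;  RA = AA·0.8192
AA = (1.066 − 1.04)/(1.066 − 1)·100 = 39.3939
RA = 39.3939·0.8192

32.2715 %


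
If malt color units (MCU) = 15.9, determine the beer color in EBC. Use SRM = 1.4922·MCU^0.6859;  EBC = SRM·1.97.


SRM = 1.4922·15.9^0.6859 = 9.9510
EBC = 9.9510·1.97

19.6034 EBC


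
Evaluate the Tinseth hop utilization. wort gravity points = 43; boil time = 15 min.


U = 1.65·0.000125^(GP/1000) · (1 − e^(−0.04·t))/4.15
bigness = 1.65·0.000125^(43/1000) = 1.1211
boil_factor = (1 − e^(−0.04·15))/4.15 = 0.1087
U = 1.1211 · 0.1087

0.1219


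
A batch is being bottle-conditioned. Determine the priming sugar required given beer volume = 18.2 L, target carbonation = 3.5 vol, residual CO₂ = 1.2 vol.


sugar = (target − residual)·4.0·V
sugar = (3.5 − 1.2)·4.0·18.2

167.4400 g


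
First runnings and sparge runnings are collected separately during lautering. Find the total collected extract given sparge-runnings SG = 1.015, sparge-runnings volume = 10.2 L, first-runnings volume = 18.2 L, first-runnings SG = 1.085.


total = Σ (SG_i − 1)·1000·V_i
first = (1.085 − 1)·1000·18.2 = 1547.0000
sparge = (1.015 − 1)·1000·10.2 = 153.0000
total = 1547.0000 + 153.0000

1700.0000 gravity·L


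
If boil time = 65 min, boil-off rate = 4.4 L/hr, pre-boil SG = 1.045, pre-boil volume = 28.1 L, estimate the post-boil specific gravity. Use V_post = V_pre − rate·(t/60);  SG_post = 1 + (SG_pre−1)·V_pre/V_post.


V_post = 28.1 − 4.4·(65/60) = 23.3333
SG_post = 1 + (1.045 − 1)·28.1/23.3333

1.0542


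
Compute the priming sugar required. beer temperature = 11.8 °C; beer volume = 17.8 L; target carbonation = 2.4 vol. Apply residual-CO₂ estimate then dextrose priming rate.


residual = 14.695·(0.01821 + 0.09011·e^(−0.04·T));  sugar = (target − residual)·4.0·V
residual = 14.695·(0.01821 + 0.09011·e^(−0.04·11.8)) = 1.0935
sugar = (2.4 − 1.0935)·4.0·17.8

93.0193 g


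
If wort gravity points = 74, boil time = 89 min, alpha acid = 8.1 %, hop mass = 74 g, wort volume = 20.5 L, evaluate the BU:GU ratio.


U = 1.65·0.000125^(GP/1000)·(1−e^(−0.04t))/4.15;  IBU = (α/100)·m·U·1000/V;  BU:GU = IBU/GP
U = 1.65·0.000125^(74/1000)·(1−e^(−0.04·89))/4.15 = 0.1986
IBU = (8.1/100)·74·0.1986·1000/20.5 = 58.0818
BU:GU = 58.0818/74

0.7849


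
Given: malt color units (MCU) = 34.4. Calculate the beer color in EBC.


SRM = 1.4922·MCU^0.6859;  EBC = SRM·1.97
SRM = 1.4922·34.4^0.6859 = 16.8948
EBC = 16.8948·1.97

33.2827 EBC


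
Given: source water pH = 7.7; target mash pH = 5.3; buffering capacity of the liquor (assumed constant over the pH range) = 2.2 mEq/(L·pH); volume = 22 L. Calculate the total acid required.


acid = buffering capacity · (pH_source − pH_target) · V
acid = 2.2 · (7.7 − 5.3) · 22

116.1600 mEq


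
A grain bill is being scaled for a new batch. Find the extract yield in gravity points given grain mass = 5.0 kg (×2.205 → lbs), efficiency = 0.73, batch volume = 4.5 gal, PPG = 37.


points = lbs × PPG × eff / vol
lbs = 5.0 × 2.205 = 11.0250
points = 11.0250 × 37 × 0.73 / 4.5

66.1745 points


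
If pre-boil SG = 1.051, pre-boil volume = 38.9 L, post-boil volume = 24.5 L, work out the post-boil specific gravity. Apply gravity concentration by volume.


SG_post = 1 + (SG_pre − 1)·V_pre/V_post
pts_pre = (1.051 − 1)·1000 = 51.0000
pts_post = 51.0000·38.9/24.5 = 80.9755
SG_post = 1 + 80.9755/1000

1.0810


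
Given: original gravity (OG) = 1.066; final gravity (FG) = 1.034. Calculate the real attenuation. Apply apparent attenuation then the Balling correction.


AA = (OG−FG)/(OG−1)·100;  RA = AA·0.8192
AA = (1.066 − 1.034)/(1.066 − 1)·100 = 48.4848
RA = 48.4848·0.8192

39.7188 %


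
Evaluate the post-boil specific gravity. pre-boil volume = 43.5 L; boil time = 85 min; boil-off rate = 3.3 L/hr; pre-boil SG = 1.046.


V_post = V_pre − rate·(t/60);  SG_post = 1 + (SG_pre−1)·V_pre/V_post
V_post = 43.5 − 3.3·(85/60) = 38.8250
SG_post = 1 + (1.046 − 1)·43.5/38.8250

1.0515


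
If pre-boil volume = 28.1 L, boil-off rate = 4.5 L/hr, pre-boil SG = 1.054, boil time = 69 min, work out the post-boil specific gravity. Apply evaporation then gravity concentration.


V_post = V_pre − rate·(t/60);  SG_post = 1 + (SG_pre−1)·V_pre/V_post
V_post = 28.1 − 4.5·(69/60) = 22.9250
SG_post = 1 + (1.054 − 1)·28.1/22.9250

1.0662


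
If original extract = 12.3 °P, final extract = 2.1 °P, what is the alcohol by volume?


SG = 259/(259 − P);  ABV = (OG − FG)·131.25
OG = 259/(259 − 12.3) = 1.0499
FG = 259/(259 − 2.1) = 1.0082
ABV = (1.0499 − 1.0082)·131.25

5.4710 % ABV


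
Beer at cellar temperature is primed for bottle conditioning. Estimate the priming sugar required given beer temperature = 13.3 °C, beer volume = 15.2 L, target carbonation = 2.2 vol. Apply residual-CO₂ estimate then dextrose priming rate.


residual = 14.695·(0.01821 + 0.09011·e^(−0.04·T));  sugar = (target − residual)·4.0·V
residual = 14.695·(0.01821 + 0.09011·e^(−0.04·13.3)) = 1.0454
sugar = (2.2 − 1.0454)·4.0·15.2

70.1967 g


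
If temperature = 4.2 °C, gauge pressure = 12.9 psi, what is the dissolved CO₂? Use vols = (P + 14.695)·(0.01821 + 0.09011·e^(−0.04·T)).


vols = (12.9 + 14.695)·(0.01821 + 0.09011·e^(−0.04·4.2))

2.6045 volumes


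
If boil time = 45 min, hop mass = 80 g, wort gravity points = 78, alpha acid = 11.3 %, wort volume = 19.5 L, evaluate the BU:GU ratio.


U = 1.65·0.000125^(GP/1000)·(1−e^(−0.04t))/4.15;  IBU = (α/100)·m·U·1000/V;  BU:GU = IBU/GP
U = 1.65·0.000125^(78/1000)·(1−e^(−0.04·45))/4.15 = 0.1646
IBU = (11.3/100)·80·0.1646·1000/19.5 = 76.3237
BU:GU = 76.3237/78

0.9785


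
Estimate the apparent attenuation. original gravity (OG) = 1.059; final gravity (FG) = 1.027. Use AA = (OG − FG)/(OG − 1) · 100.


AA = (1.059 − 1.027)/(1.059 − 1) · 100

54.2373 %


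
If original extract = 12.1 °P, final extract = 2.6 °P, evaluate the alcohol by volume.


SG = 259/(259 − P);  ABV = (OG − FG)·131.25
OG = 259/(259 − 12.1) = 1.0490
FG = 259/(259 − 2.6) = 1.0101
ABV = (1.0490 − 1.0101)·131.25

5.1013 % ABV


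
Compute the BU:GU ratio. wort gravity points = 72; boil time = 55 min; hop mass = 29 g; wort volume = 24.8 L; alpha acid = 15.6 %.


U = 1.65·0.000125^(GP/1000)·(1−e^(−0.04t))/4.15;  IBU = (α/100)·m·U·1000/V;  BU:GU = IBU/GP
U = 1.65·0.000125^(72/1000)·(1−e^(−0.04·55))/4.15 = 0.1851
IBU = (15.6/100)·29·0.1851·1000/24.8 = 33.7662
BU:GU = 33.7662/72

0.4690


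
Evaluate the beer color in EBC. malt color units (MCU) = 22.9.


SRM = 1.4922·MCU^0.6859;  EBC = SRM·1.97
SRM = 1.4922·22.9^0.6859 = 12.7802
EBC = 12.7802·1.97

25.1770 EBC


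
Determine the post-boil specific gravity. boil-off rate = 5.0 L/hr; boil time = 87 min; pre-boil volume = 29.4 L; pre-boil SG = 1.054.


V_post = V_pre − rate·(t/60);  SG_post = 1 + (SG_pre−1)·V_pre/V_post
V_post = 29.4 − 5.0·(87/60) = 22.1500
SG_post = 1 + (1.054 − 1)·29.4/22.1500

1.0717


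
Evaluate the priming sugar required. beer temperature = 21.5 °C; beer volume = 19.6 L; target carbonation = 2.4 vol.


residual = 14.695·(0.01821 + 0.09011·e^(−0.04·T));  sugar = (target − residual)·4.0·V
residual = 14.695·(0.01821 + 0.09011·e^(−0.04·21.5)) = 0.8279
sugar = (2.4 − 0.8279)·4.0·19.6

123.2501 g


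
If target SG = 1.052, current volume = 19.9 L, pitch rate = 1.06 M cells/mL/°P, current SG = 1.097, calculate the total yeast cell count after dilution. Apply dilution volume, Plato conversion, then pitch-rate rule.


V_w = V·((SG_c−1)/(SG_t−1)−1);  °P = 259 − 259/SG_t;  cells = rate·(V+V_w)·°P
V_w = 19.9·((1.097−1)/(1.052−1)−1) = 17.2212
V_final = 19.9 + 17.2212 = 37.1212
°P = 259 − 259/1.052 = 12.8023
cells = 1.06·37.1212·12.8023

503.7496 billion cells


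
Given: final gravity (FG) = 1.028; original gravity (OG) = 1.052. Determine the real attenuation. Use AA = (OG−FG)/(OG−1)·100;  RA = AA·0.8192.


AA = (1.052 − 1.028)/(1.052 − 1)·100 = 46.1538
RA = 46.1538·0.8192

37.8092 %


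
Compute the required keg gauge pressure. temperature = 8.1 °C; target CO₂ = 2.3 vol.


psi = vols/(0.01821 + 0.09011·e^(−0.04·T)) − 14.695
psi = 2.3/(0.01821 + 0.09011·e^(−0.04·8.1)) − 14.695

12.8889 psi


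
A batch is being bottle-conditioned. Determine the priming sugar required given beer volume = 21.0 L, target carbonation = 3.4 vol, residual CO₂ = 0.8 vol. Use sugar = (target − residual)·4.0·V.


sugar = (3.4 − 0.8)·4.0·21.0

218.4000 g


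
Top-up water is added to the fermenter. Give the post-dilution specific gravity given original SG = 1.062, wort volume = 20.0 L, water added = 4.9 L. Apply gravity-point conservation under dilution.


SG_new = 1 + (SG_old − 1)·V_old/(V_old + V_water)
pts = (1.062 − 1)·1000·20.0/(20.0 + 4.9) = 49.7992
SG_new = 1 + 49.7992/1000

1.0498


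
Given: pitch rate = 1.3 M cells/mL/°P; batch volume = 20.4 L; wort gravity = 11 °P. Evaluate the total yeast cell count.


cells (billions) = rate · V_L · °P
cells = 1.3 · 20.4 · 11

291.7200 billion cells


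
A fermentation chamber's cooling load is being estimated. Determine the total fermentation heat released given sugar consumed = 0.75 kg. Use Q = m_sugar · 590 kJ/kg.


Q = 0.75 · 590

442.5000 kJ


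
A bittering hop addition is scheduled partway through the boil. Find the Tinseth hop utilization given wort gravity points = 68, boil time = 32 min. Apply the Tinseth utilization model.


U = 1.65·0.000125^(GP/1000) · (1 − e^(−0.04·t))/4.15
bigness = 1.65·0.000125^(68/1000) = 0.8955
boil_factor = (1 − e^(−0.04·32))/4.15 = 0.1740
U = 0.8955 · 0.1740

0.1558


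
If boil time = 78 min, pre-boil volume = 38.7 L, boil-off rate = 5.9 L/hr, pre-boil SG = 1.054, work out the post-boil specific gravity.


V_post = V_pre − rate·(t/60);  SG_post = 1 + (SG_pre−1)·V_pre/V_post
V_post = 38.7 − 5.9·(78/60) = 31.0300
SG_post = 1 + (1.054 − 1)·38.7/31.0300

1.0673


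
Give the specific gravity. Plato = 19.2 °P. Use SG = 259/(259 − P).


SG = 259/(259 − 19.2)

1.0801


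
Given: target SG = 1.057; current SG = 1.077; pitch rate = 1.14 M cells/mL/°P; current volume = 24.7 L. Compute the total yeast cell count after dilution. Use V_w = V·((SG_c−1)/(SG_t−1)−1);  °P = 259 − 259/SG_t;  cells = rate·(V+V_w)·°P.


V_w = 24.7·((1.077−1)/(1.057−1)−1) = 8.6667
V_final = 24.7 + 8.6667 = 33.3667
°P = 259 − 259/1.057 = 13.9669
cells = 1.14·33.3667·13.9669

531.2725 billion cells


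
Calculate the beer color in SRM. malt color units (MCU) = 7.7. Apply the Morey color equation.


SRM = 1.4922 · MCU^0.6859
SRM = 1.4922 · 7.7^0.6859

6.0516 SRM


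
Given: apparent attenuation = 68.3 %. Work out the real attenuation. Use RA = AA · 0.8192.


RA = 68.3 · 0.8192

55.9514 %


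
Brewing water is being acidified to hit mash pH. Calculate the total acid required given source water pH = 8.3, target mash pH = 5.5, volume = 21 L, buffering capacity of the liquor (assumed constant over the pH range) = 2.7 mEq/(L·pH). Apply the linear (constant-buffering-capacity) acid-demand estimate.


acid = buffering capacity · (pH_source − pH_target) · V
acid = 2.7 · (8.3 − 5.5) · 21

158.7600 mEq


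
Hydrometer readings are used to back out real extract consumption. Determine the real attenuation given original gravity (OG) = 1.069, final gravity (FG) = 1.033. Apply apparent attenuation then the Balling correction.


AA = (OG−FG)/(OG−1)·100;  RA = AA·0.8192
AA = (1.069 − 1.033)/(1.069 − 1)·100 = 52.1739
RA = 52.1739·0.8192

42.7409 %


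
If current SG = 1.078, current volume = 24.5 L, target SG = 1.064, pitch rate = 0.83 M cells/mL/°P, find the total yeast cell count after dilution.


V_w = V·((SG_c−1)/(SG_t−1)−1);  °P = 259 − 259/SG_t;  cells = rate·(V+V_w)·°P
V_w = 24.5·((1.078−1)/(1.064−1)−1) = 5.3594
V_final = 24.5 + 5.3594 = 29.8594
°P = 259 − 259/1.064 = 15.5789
cells = 0.83·29.8594·15.5789

386.0974 billion cells


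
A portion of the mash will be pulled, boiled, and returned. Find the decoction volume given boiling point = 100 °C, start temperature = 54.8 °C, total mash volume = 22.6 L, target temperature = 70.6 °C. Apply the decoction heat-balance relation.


V_dec = V_total·(T_target − T_start)/(T_boil − T_start)
V_dec = 22.6·(70.6 − 54.8)/(100 − 54.8)

7.9000 L


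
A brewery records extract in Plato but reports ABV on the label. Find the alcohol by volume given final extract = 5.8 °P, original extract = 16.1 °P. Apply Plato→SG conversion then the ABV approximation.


SG = 259/(259 − P);  ABV = (OG − FG)·131.25
OG = 259/(259 − 16.1) = 1.0663
FG = 259/(259 − 5.8) = 1.0229
ABV = (1.0663 − 1.0229)·131.25

5.6931 % ABV


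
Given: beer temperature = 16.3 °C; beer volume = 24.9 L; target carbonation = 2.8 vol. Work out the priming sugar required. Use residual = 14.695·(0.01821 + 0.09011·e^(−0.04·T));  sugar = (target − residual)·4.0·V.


residual = 14.695·(0.01821 + 0.09011·e^(−0.04·16.3)) = 0.9575
sugar = (2.8 − 0.9575)·4.0·24.9

183.5140 g


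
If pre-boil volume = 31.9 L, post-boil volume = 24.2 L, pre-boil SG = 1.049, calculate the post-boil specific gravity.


SG_post = 1 + (SG_pre − 1)·V_pre/V_post
pts_pre = (1.049 − 1)·1000 = 49.0000
pts_post = 49.0000·31.9/24.2 = 64.5909
SG_post = 1 + 64.5909/1000

1.0646


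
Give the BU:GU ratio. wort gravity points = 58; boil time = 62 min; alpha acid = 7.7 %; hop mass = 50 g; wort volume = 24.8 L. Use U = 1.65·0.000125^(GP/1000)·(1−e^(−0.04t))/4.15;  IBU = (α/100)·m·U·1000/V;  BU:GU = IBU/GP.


U = 1.65·0.000125^(58/1000)·(1−e^(−0.04·62))/4.15 = 0.2163
IBU = (7.7/100)·50·0.2163·1000/24.8 = 33.5802
BU:GU = 33.5802/58

0.5790


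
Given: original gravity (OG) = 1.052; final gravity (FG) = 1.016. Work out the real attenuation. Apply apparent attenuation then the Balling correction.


AA = (OG−FG)/(OG−1)·100;  RA = AA·0.8192
AA = (1.052 − 1.016)/(1.052 − 1)·100 = 69.2308
RA = 69.2308·0.8192

56.7138 %


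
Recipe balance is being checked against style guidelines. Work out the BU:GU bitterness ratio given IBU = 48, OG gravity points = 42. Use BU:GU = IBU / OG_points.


BU:GU = 48 / 42

1.1429


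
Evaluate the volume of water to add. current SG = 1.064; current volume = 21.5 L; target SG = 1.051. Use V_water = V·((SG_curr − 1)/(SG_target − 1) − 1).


V_water = 21.5·((1.064 − 1)/(1.051 − 1) − 1)

5.4804 L


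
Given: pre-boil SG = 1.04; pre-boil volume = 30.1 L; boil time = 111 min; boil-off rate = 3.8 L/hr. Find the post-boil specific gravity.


V_post = V_pre − rate·(t/60);  SG_post = 1 + (SG_pre−1)·V_pre/V_post
V_post = 30.1 − 3.8·(111/60) = 23.0700
SG_post = 1 + (1.04 − 1)·30.1/23.0700

1.0522


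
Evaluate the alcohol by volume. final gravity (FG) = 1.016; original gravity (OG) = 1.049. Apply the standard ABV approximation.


ABV = (OG − FG) · 131.25
ABV = (1.049 − 1.016) · 131.25

4.3312 % ABV


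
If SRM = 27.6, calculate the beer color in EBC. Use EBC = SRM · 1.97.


EBC = 27.6 · 1.97

54.3720 EBC


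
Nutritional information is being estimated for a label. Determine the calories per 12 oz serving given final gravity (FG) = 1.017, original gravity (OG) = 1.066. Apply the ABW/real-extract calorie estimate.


ABW = (OG−FG)·131.25·0.79/FG;  °P = 259 − 259/SG (for OG→OE and FG→AE);  RE = 0.1808·OE + 0.8192·AE;  Cal = (6.9·ABW + 4·(RE−0.1))·FG·3.55
ABW = (1.066 − 1.017)·131.25·0.79/1.017 = 4.9958
OE = 259 − 259/1.066 = 16.0356 °P
AE = 259 − 259/1.017 = 4.3294 °P
RE = 0.1808·16.0356 + 0.8192·4.3294 = 6.4459 °P
Cal = (6.9·4.9958 + 4·(6.4459−0.1))·1.017·3.55

216.0950 kcal


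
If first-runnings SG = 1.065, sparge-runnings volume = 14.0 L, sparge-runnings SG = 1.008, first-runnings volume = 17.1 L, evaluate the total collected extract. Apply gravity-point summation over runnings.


total = Σ (SG_i − 1)·1000·V_i
first = (1.065 − 1)·1000·17.1 = 1111.5000
sparge = (1.008 − 1)·1000·14.0 = 112.0000
total = 1111.5000 + 112.0000

1223.5000 gravity·L


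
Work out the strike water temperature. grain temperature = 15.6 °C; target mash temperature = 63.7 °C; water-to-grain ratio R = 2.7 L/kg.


T_strike = (0.41/R)·(T_mash − T_grain) + T_mash
T_strike = (0.41/2.7)·(63.7 − 15.6) + 63.7

71.0041 °C


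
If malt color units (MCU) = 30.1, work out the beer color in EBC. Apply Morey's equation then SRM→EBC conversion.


SRM = 1.4922·MCU^0.6859;  EBC = SRM·1.97
SRM = 1.4922·30.1^0.6859 = 15.4161
EBC = 15.4161·1.97

30.3698 EBC


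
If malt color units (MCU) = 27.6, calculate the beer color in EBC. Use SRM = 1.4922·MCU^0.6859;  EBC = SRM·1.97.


SRM = 1.4922·27.6^0.6859 = 14.5260
EBC = 14.5260·1.97

28.6163 EBC


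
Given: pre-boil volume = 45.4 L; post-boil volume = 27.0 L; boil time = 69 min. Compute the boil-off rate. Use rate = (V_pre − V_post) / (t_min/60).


rate = (45.4 − 27.0) / (69/60)

16.0000 L/hr


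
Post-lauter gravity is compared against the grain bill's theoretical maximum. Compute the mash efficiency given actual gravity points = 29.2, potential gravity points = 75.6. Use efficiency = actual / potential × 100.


efficiency = 29.2 / 75.6 × 100

38.6243 %


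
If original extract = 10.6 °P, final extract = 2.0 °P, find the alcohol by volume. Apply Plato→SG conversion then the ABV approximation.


SG = 259/(259 − P);  ABV = (OG − FG)·131.25
OG = 259/(259 − 10.6) = 1.0427
FG = 259/(259 − 2.0) = 1.0078
ABV = (1.0427 − 1.0078)·131.25

4.5794 % ABV


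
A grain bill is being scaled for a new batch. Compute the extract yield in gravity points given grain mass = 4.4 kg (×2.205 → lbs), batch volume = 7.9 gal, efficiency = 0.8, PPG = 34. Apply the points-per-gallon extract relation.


points = lbs × PPG × eff / vol
lbs = 4.4 × 2.205 = 9.7020
points = 9.7020 × 34 × 0.8 / 7.9

33.4044 points


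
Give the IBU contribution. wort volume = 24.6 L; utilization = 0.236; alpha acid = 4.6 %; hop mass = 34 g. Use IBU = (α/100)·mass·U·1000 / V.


IBU = (4.6/100)·34·0.236·1000 / 24.6

15.0042 IBU


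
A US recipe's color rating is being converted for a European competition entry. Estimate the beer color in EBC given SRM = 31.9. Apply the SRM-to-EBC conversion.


EBC = SRM · 1.97
EBC = 31.9 · 1.97

62.8430 EBC


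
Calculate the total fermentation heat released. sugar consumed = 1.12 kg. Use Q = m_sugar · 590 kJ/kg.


Q = 1.12 · 590

660.8000 kJ


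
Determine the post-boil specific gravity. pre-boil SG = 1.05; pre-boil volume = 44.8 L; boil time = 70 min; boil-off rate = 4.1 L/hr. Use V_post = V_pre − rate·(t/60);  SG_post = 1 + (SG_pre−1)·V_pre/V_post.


V_post = 44.8 − 4.1·(70/60) = 40.0167
SG_post = 1 + (1.05 − 1)·44.8/40.0167

1.0560


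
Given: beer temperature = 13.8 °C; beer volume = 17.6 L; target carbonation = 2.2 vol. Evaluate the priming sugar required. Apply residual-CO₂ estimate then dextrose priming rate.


residual = 14.695·(0.01821 + 0.09011·e^(−0.04·T));  sugar = (target − residual)·4.0·V
residual = 14.695·(0.01821 + 0.09011·e^(−0.04·13.8)) = 1.0300
sugar = (2.2 − 1.0300)·4.0·17.6

82.3647 g


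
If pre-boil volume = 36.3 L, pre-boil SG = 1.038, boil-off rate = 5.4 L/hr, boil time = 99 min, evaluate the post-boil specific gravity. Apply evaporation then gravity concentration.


V_post = V_pre − rate·(t/60);  SG_post = 1 + (SG_pre−1)·V_pre/V_post
V_post = 36.3 − 5.4·(99/60) = 27.3900
SG_post = 1 + (1.038 − 1)·36.3/27.3900

1.0504


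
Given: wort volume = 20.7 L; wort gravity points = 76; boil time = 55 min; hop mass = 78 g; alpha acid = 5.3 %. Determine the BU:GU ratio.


U = 1.65·0.000125^(GP/1000)·(1−e^(−0.04t))/4.15;  IBU = (α/100)·m·U·1000/V;  BU:GU = IBU/GP
U = 1.65·0.000125^(76/1000)·(1−e^(−0.04·55))/4.15 = 0.1786
IBU = (5.3/100)·78·0.1786·1000/20.7 = 35.6615
BU:GU = 35.6615/76

0.4692


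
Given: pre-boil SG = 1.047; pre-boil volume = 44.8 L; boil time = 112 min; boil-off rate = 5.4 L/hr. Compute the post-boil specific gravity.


V_post = V_pre − rate·(t/60);  SG_post = 1 + (SG_pre−1)·V_pre/V_post
V_post = 44.8 − 5.4·(112/60) = 34.7200
SG_post = 1 + (1.047 − 1)·44.8/34.7200

1.0606


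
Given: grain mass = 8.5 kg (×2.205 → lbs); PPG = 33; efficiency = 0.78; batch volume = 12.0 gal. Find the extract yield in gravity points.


points = lbs × PPG × eff / vol
lbs = 8.5 × 2.205 = 18.7425
points = 18.7425 × 33 × 0.78 / 12.0

40.2027 points


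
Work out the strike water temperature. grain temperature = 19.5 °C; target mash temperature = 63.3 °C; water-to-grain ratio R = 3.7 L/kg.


T_strike = (0.41/R)·(T_mash − T_grain) + T_mash
T_strike = (0.41/3.7)·(63.3 − 19.5) + 63.3

68.1535 °C


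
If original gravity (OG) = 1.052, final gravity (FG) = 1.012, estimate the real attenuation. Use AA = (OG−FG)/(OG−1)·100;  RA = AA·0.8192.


AA = (1.052 − 1.012)/(1.052 − 1)·100 = 76.9231
RA = 76.9231·0.8192

63.0154 %


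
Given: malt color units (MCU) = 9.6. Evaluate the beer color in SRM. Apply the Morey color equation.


SRM = 1.4922 · MCU^0.6859
SRM = 1.4922 · 9.6^0.6859

7.0399 SRM


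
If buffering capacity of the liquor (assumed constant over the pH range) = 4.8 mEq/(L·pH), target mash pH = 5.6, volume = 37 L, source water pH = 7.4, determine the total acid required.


acid = buffering capacity · (pH_source − pH_target) · V
acid = 4.8 · (7.4 − 5.6) · 37

319.6800 mEq


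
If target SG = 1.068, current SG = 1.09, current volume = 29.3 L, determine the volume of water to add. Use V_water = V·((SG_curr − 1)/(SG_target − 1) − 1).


V_water = 29.3·((1.09 − 1)/(1.068 − 1) − 1)

9.4794 L


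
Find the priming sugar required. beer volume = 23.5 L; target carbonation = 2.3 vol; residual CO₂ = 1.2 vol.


sugar = (target − residual)·4.0·V
sugar = (2.3 − 1.2)·4.0·23.5

103.4000 g


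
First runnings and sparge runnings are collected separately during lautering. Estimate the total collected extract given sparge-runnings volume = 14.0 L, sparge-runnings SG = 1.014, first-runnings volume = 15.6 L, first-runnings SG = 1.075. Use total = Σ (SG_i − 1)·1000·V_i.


first = (1.075 − 1)·1000·15.6 = 1170.0000
sparge = (1.014 − 1)·1000·14.0 = 196.0000
total = 1170.0000 + 196.0000

1366.0000 gravity·L
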